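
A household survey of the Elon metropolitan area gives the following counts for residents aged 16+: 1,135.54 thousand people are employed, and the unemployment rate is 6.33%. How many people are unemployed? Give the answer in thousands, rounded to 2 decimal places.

Let U be the number unemployed. The labor force is E + U, and U/(E+U) = 0.0633.
So U = 0.0633 × 1,135.54 / (1 − 0.0633) = 71.8797 / 0.9367 ≈ 76.74 thousand.

About 76.74 thousand are unemployed.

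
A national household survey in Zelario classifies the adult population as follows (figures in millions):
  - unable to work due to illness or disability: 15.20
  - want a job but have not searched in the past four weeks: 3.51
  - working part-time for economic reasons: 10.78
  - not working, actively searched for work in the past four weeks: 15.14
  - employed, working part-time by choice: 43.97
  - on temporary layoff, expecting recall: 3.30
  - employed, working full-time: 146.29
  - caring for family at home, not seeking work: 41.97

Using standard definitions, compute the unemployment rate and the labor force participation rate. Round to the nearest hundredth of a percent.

Employed = 10.78 + 43.97 + 146.29 = 201.04 million (anyone who worked, including part-time for economic reasons, counts as employed).
Unemployed = 15.14 + 3.30 = 18.44 million (jobless and actively searching, or on temporary layoff).
Labor force = 201.04 + 18.44 = 219.48 million.
Not in labor force = 15.20 + 3.51 + 41.97 = 60.68 million (those not working and not actively searching are outside the labor force — including those who want a job but have given up searching).
Civilian working-age population = 219.48 + 60.68 = 280.16 million.
Unemployment rate = 18.44 / 219.48 = 8.40%.
Labor force participation rate = 219.48 / 280.16 = 78.34%.

Unemployment rate ≈ 8.40%; labor force participation rate ≈ 78.34%.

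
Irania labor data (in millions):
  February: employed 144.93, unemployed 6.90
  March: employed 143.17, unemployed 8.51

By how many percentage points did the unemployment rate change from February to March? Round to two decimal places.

The unemployment rate changed by +1.07 percentage points.

February: labor force = 144.93 + 6.90 = 151.83; u = 6.90/151.83 = 4.54%.
March: labor force = 143.17 + 8.51 = 151.68; u = 8.51/151.68 = 5.61%.
Change = 5.61% − 4.54% = +1.07 pp.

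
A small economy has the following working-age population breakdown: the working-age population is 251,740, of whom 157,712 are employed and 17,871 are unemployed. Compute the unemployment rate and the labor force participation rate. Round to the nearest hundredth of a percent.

Unemployment rate ≈ 10.18%; labor force participation rate ≈ 69.75%.

Labor force = employed + unemployed = 157,712 + 17,871 = 175,583.
Unemployment rate = 17,871 / 175,583 = 10.18%.
Labor force participation rate = 175,583 / 251,740 = 69.75%.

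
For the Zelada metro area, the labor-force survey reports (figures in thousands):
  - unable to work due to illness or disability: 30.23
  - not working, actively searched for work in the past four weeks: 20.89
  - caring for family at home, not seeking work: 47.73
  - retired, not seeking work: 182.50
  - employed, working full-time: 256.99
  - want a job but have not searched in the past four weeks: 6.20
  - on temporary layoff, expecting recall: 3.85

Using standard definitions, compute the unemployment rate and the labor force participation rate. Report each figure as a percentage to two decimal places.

Employed = 256.99 thousand.
Unemployed = 20.89 + 3.85 = 24.74 thousand (jobless and actively searching, or on temporary layoff).
Labor force = 256.99 + 24.74 = 281.73 thousand.
Not in labor force = 30.23 + 47.73 + 182.50 + 6.20 = 266.66 thousand (those not working and not actively searching are outside the labor force — including those who want a job but have given up searching).
Civilian working-age population = 281.73 + 266.66 = 548.39 thousand.
Unemployment rate = 24.74 / 281.73 = 8.78%.
Labor force participation rate = 281.73 / 548.39 = 51.37%.

Unemployment rate ≈ 8.78%; labor force participation rate ≈ 51.37%.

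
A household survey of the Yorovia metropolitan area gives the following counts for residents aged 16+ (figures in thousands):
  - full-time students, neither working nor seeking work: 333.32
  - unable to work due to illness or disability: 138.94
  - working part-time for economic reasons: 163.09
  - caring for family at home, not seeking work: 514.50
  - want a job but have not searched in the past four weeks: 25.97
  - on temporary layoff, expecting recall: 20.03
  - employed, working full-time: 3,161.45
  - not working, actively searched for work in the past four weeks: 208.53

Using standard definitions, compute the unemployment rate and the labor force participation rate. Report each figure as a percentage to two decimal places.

Unemployment rate ≈ 6.43%; labor force participation rate ≈ 77.82%.

Employed = 163.09 + 3,161.45 = 3,324.54 thousand (anyone who worked, including part-time for economic reasons, counts as employed).
Unemployed = 20.03 + 208.53 = 228.56 thousand (jobless and actively searching, or on temporary layoff).
Labor force = 3,324.54 + 228.56 = 3,553.10 thousand.
Not in labor force = 333.32 + 138.94 + 514.50 + 25.97 = 1,012.73 thousand (those not working and not actively searching are outside the labor force — including those who want a job but have given up searching).
Civilian working-age population = 3,553.10 + 1,012.73 = 4,565.83 thousand.
Unemployment rate = 228.56 / 3,553.10 = 6.43%.
Labor force participation rate = 3,553.10 / 4,565.83 = 77.82%.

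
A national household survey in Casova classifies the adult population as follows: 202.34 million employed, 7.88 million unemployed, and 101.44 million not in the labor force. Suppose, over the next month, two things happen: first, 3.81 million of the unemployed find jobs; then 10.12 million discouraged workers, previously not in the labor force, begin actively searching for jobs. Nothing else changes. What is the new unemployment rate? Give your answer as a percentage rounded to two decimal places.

Initially, labor force = 202.34 + 7.88 = 210.22 million, so u = 7.88/210.22 = 3.75%.
After the first change, unemployed falls and employed rises by 3.81; labor force unchanged → E = 206.15, U = 4.07, labor force = 210.22 million.
After the second change, unemployed and labor force both rise by 10.12 → E = 206.15, U = 14.19, labor force = 220.34 million.
New unemployment rate = 14.19 / 220.34 = 6.44%.

New unemployment rate ≈ 6.44%.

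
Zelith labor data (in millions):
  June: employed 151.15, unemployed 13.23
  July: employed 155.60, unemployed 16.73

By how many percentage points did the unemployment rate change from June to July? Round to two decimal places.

June: labor force = 151.15 + 13.23 = 164.38; u = 13.23/164.38 = 8.05%.
July: labor force = 155.60 + 16.73 = 172.33; u = 16.73/172.33 = 9.71%.
Change = 9.71% − 8.05% = +1.66 pp.

The unemployment rate changed by +1.66 percentage points.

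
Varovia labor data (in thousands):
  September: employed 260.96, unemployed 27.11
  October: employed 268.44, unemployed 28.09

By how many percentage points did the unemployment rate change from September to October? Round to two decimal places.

The unemployment rate changed by +0.06 percentage points.

September: labor force = 260.96 + 27.11 = 288.07; u = 27.11/288.07 = 9.41%.
October: labor force = 268.44 + 28.09 = 296.53; u = 28.09/296.53 = 9.47%.
Change = 9.47% − 9.41% = +0.06 pp.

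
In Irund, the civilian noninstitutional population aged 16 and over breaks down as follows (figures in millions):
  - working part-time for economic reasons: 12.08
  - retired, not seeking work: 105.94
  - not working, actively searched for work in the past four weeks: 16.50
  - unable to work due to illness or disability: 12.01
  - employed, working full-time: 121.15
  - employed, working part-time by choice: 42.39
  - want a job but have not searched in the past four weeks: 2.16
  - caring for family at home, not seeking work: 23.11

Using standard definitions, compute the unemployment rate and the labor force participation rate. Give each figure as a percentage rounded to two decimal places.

Unemployment rate ≈ 8.59%; labor force participation rate ≈ 57.29%.

Employed = 12.08 + 121.15 + 42.39 = 175.62 million (anyone who worked, including part-time for economic reasons, counts as employed).
Unemployed = 16.50 million.
Labor force = 175.62 + 16.50 = 192.12 million.
Not in labor force = 105.94 + 12.01 + 2.16 + 23.11 = 143.22 million (those not working and not actively searching are outside the labor force — including those who want a job but have given up searching).
Civilian working-age population = 192.12 + 143.22 = 335.34 million.
Unemployment rate = 16.50 / 192.12 = 8.59%.
Labor force participation rate = 192.12 / 335.34 = 57.29%.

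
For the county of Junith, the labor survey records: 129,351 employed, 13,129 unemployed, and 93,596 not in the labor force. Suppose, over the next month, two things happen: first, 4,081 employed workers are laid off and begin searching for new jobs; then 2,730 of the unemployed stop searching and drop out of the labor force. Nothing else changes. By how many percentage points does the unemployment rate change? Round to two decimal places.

The unemployment rate changes by +1.15 percentage points.

Initially, labor force = 129,351 + 13,129 = 142,480, so u = 13,129/142,480 = 9.21%.
After the first change, employed falls and unemployed rises by 4,081; labor force unchanged → E = 125,270, U = 17,210, labor force = 142,480.
After the second change, unemployed and labor force both fall by 2,730 → E = 125,270, U = 14,480, labor force = 139,750.
New unemployment rate = 14,480 / 139,750 = 10.36%.
Change = 10.36% − 9.21% = +1.15 percentage points.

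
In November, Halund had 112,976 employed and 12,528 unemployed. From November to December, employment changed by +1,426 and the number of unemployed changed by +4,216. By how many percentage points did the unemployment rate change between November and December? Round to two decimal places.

The unemployment rate changed by +2.79 percentage points.

November: labor force = 112,976 + 12,528 = 125,504; u = 12,528/125,504 = 9.98%.
December: labor force = 114,402 + 16,744 = 131,146; u = 16,744/131,146 = 12.77%.
Change = 12.77% − 9.98% = +2.79 pp.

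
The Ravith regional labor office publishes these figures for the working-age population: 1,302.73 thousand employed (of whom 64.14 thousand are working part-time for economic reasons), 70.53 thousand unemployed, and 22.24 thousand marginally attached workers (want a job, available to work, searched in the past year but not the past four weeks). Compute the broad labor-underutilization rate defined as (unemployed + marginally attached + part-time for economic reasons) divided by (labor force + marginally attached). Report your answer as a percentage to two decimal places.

Labor force = 1,302.73 + 70.53 = 1,373.26 thousand.
Numerator = 70.53 + 22.24 + 64.14 = 156.91 thousand.
Denominator = 1,373.26 + 22.24 = 1,395.50 thousand.
Broad rate = 156.91 / 1,395.50 = 11.24%.

Broad underutilization rate ≈ 11.24%.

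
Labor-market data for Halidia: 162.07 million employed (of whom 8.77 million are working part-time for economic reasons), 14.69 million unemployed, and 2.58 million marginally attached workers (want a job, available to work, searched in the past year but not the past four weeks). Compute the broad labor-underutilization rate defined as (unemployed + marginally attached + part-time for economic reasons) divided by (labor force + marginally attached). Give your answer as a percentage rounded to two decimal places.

Labor force = 162.07 + 14.69 = 176.76 million.
Numerator = 14.69 + 2.58 + 8.77 = 26.04 million.
Denominator = 176.76 + 2.58 = 179.34 million.
Broad rate = 26.04 / 179.34 = 14.52%.

Broad underutilization rate ≈ 14.52%.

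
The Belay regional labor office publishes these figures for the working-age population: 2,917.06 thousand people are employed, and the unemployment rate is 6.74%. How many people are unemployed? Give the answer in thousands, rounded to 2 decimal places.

About 210.82 thousand are unemployed.

Let U be the number unemployed. The labor force is E + U, and U/(E+U) = 0.0674.
So U = 0.0674 × 2,917.06 / (1 − 0.0674) = 196.6098 / 0.9326 ≈ 210.82 thousand.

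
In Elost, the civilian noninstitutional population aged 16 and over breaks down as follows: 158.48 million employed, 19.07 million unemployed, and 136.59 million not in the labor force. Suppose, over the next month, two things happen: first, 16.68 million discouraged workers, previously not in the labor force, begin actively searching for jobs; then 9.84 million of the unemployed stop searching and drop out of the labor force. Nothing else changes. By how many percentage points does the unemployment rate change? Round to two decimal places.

The unemployment rate changes by +3.31 percentage points.

Initially, labor force = 158.48 + 19.07 = 177.55 million, so u = 19.07/177.55 = 10.74%.
After the first change, unemployed and labor force both rise by 16.68 → E = 158.48, U = 35.75, labor force = 194.23 million.
After the second change, unemployed and labor force both fall by 9.84 → E = 158.48, U = 25.91, labor force = 184.39 million.
New unemployment rate = 25.91 / 184.39 = 14.05%.
Change = 14.05% − 10.74% = +3.31 percentage points.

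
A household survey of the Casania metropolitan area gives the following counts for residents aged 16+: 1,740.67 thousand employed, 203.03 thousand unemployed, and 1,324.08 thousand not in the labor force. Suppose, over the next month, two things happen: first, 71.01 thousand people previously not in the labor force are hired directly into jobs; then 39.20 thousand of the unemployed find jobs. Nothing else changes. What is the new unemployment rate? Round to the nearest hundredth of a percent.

New unemployment rate ≈ 8.13%.

Initially, labor force = 1,740.67 + 203.03 = 1,943.70 thousand, so u = 203.03/1,943.70 = 10.45%.
After the first change, employed and labor force both rise by 71.01; unemployed unchanged → E = 1,811.68, U = 203.03, labor force = 2,014.71 thousand.
After the second change, unemployed falls and employed rises by 39.20; labor force unchanged → E = 1,850.88, U = 163.83, labor force = 2,014.71 thousand.
New unemployment rate = 163.83 / 2,014.71 = 8.13%.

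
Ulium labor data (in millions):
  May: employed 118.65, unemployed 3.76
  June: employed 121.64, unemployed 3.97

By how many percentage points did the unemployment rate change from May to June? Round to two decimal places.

The unemployment rate changed by +0.09 percentage points.

May: labor force = 118.65 + 3.76 = 122.41; u = 3.76/122.41 = 3.07%.
June: labor force = 121.64 + 3.97 = 125.61; u = 3.97/125.61 = 3.16%.
Change = 3.16% − 3.07% = +0.09 pp.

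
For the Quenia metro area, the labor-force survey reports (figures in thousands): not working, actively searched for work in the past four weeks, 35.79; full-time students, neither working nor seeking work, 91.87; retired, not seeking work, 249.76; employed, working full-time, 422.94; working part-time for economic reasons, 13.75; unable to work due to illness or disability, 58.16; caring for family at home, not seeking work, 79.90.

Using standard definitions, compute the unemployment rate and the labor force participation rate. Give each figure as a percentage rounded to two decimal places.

Employed = 422.94 + 13.75 = 436.69 thousand (anyone who worked, including part-time for economic reasons, counts as employed).
Unemployed = 35.79 thousand.
Labor force = 436.69 + 35.79 = 472.48 thousand.
Not in labor force = 91.87 + 249.76 + 58.16 + 79.90 = 479.69 thousand (those not working and not actively searching are outside the labor force).
Civilian working-age population = 472.48 + 479.69 = 952.17 thousand.
Unemployment rate = 35.79 / 472.48 = 7.57%.
Labor force participation rate = 472.48 / 952.17 = 49.62%.

Unemployment rate ≈ 7.57%; labor force participation rate ≈ 49.62%.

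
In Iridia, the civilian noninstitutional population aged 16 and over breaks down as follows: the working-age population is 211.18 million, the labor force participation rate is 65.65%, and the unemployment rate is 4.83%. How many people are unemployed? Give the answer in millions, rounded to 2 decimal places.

About 6.70 million are unemployed.

Labor force = 0.6565 × 211.18 = 138.64 million.
Unemployed = 0.0483 × 138.64 ≈ 6.70 million.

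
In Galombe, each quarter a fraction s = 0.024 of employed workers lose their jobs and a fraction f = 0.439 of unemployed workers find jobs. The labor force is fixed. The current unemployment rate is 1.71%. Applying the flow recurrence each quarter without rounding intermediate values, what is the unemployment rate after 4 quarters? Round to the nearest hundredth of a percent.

With a fixed labor force, u_{t+1} = u_t + s·(1−u_t) − f·u_t = u_t·(1−s−f) + s.
Here 1−s−f = 0.537 and s = 0.024.
u_1 = 0.017100 × 0.537 + 0.024 = 0.033183.
u_2 = 0.033183 × 0.537 + 0.024 = 0.041819.
u_3 = 0.041819 × 0.537 + 0.024 = 0.046457.
u_4 = 0.046457 × 0.537 + 0.024 = 0.048947.

Unemployment rate after four quarters ≈ 4.89%.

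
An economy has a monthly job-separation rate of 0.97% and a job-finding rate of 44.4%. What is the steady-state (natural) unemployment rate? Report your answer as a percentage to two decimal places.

Steady-state unemployment rate ≈ 2.14%.

At steady state the flows balance: s·E = f·U, so U/(E+U) = s/(s+f).
u* = 0.97 / (0.97 + 44.4) = 0.97 / 45.37 = 2.14%.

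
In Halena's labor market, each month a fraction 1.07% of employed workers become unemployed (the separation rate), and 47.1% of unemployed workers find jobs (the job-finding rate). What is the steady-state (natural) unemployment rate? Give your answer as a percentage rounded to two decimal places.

At steady state the flows balance: s·E = f·U, so U/(E+U) = s/(s+f).
u* = 1.07 / (1.07 + 47.1) = 1.07 / 48.17 = 2.22%.

Steady-state unemployment rate ≈ 2.22%.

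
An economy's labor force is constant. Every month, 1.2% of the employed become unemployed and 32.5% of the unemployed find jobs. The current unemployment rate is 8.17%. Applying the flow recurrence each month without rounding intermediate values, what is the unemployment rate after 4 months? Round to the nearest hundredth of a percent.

With a fixed labor force, u_{t+1} = u_t + s·(1−u_t) − f·u_t = u_t·(1−s−f) + s.
Here 1−s−f = 0.663 and s = 0.012.
u_1 = 0.081700 × 0.663 + 0.012 = 0.066167.
u_2 = 0.066167 × 0.663 + 0.012 = 0.055869.
u_3 = 0.055869 × 0.663 + 0.012 = 0.049041.
u_4 = 0.049041 × 0.663 + 0.012 = 0.044514.

Unemployment rate after four months ≈ 4.45%.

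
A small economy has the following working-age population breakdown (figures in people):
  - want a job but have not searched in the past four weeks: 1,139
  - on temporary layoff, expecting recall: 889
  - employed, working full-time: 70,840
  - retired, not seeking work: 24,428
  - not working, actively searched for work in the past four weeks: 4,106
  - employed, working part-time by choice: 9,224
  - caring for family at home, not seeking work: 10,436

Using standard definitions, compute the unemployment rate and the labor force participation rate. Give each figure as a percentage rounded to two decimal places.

Unemployment rate ≈ 5.87%; labor force participation rate ≈ 70.26%.

Employed = 70,840 + 9,224 = 80,064.
Unemployed = 889 + 4,106 = 4,995 (jobless and actively searching, or on temporary layoff).
Labor force = 80,064 + 4,995 = 85,059.
Not in labor force = 1,139 + 24,428 + 10,436 = 36,003 (those not working and not actively searching are outside the labor force — including those who want a job but have given up searching).
Civilian working-age population = 85,059 + 36,003 = 121,062.
Unemployment rate = 4,995 / 85,059 = 5.87%.
Labor force participation rate = 85,059 / 121,062 = 70.26%.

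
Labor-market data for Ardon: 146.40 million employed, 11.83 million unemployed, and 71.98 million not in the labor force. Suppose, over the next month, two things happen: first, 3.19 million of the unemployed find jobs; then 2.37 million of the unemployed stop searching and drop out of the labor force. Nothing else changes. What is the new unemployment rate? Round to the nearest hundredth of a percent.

Initially, labor force = 146.40 + 11.83 = 158.23 million, so u = 11.83/158.23 = 7.48%.
After the first change, unemployed falls and employed rises by 3.19; labor force unchanged → E = 149.59, U = 8.64, labor force = 158.23 million.
After the second change, unemployed and labor force both fall by 2.37 → E = 149.59, U = 6.27, labor force = 155.86 million.
New unemployment rate = 6.27 / 155.86 = 4.02%.

New unemployment rate ≈ 4.02%.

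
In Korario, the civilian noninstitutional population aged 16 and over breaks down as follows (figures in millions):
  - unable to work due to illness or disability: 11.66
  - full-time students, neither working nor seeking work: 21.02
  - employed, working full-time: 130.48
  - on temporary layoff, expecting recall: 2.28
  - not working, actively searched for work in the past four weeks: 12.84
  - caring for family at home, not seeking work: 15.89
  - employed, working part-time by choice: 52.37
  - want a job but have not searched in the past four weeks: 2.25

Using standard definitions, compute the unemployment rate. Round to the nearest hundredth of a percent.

Employed = 130.48 + 52.37 = 182.85 million.
Unemployed = 2.28 + 12.84 = 15.12 million (jobless and actively searching, or on temporary layoff).
Labor force = 182.85 + 15.12 = 197.97 million.
Unemployment rate = 15.12 / 197.97 = 7.64%.

Unemployment rate ≈ 7.64%.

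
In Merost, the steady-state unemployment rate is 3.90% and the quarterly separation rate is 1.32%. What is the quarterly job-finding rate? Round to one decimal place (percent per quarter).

From u* = s/(s+f): f = s·(1−u)/u.
f = 1.32 × (1 − 0.0390) / 0.0390 = 1.2685 / 0.0390 ≈ 32.5% per quarter.

Job-finding rate ≈ 32.5% per quarter.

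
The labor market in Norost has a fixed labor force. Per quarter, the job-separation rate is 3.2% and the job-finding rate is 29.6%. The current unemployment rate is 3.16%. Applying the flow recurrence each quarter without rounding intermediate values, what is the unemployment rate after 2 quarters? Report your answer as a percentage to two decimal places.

With a fixed labor force, u_{t+1} = u_t + s·(1−u_t) − f·u_t = u_t·(1−s−f) + s.
Here 1−s−f = 0.672 and s = 0.032.
u_1 = 0.031600 × 0.672 + 0.032 = 0.053235.
u_2 = 0.053235 × 0.672 + 0.032 = 0.067774.

Unemployment rate after two quarters ≈ 6.78%.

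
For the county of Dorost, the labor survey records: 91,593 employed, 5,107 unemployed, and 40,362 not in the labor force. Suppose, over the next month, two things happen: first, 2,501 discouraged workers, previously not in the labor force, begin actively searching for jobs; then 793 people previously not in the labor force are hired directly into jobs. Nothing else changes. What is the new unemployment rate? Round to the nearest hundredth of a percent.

New unemployment rate ≈ 7.61%.

Initially, labor force = 91,593 + 5,107 = 96,700, so u = 5,107/96,700 = 5.28%.
After the first change, unemployed and labor force both rise by 2,501 → E = 91,593, U = 7,608, labor force = 99,201.
After the second change, employed and labor force both rise by 793; unemployed unchanged → E = 92,386, U = 7,608, labor force = 99,994.
New unemployment rate = 7,608 / 99,994 = 7.61%.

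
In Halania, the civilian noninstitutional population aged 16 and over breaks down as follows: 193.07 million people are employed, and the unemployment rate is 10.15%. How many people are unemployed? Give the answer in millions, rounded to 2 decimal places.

About 21.81 million are unemployed.

Let U be the number unemployed. The labor force is E + U, and U/(E+U) = 0.1015.
So U = 0.1015 × 193.07 / (1 − 0.1015) = 19.5966 / 0.8985 ≈ 21.81 million.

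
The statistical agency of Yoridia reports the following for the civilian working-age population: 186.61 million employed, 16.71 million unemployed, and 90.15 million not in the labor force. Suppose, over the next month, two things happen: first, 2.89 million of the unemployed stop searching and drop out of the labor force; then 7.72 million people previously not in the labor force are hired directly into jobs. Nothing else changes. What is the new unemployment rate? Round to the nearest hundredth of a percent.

New unemployment rate ≈ 6.64%.

Initially, labor force = 186.61 + 16.71 = 203.32 million, so u = 16.71/203.32 = 8.22%.
After the first change, unemployed and labor force both fall by 2.89 → E = 186.61, U = 13.82, labor force = 200.43 million.
After the second change, employed and labor force both rise by 7.72; unemployed unchanged → E = 194.33, U = 13.82, labor force = 208.15 million.
New unemployment rate = 13.82 / 208.15 = 6.64%.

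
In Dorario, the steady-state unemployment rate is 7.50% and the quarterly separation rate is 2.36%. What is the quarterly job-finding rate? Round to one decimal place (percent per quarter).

Job-finding rate ≈ 29.1% per quarter.

From u* = s/(s+f): f = s·(1−u)/u.
f = 2.36 × (1 − 0.0750) / 0.0750 = 2.1830 / 0.0750 ≈ 29.1% per quarter.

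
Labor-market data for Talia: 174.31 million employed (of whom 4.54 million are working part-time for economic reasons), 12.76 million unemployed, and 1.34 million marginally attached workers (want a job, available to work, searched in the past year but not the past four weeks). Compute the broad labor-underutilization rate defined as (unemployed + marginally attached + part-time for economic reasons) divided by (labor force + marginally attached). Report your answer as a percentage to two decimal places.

Broad underutilization rate ≈ 9.89%.

Labor force = 174.31 + 12.76 = 187.07 million.
Numerator = 12.76 + 1.34 + 4.54 = 18.64 million.
Denominator = 187.07 + 1.34 = 188.41 million.
Broad rate = 18.64 / 188.41 = 9.89%.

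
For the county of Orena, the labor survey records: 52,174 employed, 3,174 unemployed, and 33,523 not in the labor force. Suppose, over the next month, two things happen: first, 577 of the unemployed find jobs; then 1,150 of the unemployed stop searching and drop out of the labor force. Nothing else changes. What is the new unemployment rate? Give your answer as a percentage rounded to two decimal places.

Initially, labor force = 52,174 + 3,174 = 55,348, so u = 3,174/55,348 = 5.73%.
After the first change, unemployed falls and employed rises by 577; labor force unchanged → E = 52,751, U = 2,597, labor force = 55,348.
After the second change, unemployed and labor force both fall by 1,150 → E = 52,751, U = 1,447, labor force = 54,198.
New unemployment rate = 1,447 / 54,198 = 2.67%.

New unemployment rate ≈ 2.67%.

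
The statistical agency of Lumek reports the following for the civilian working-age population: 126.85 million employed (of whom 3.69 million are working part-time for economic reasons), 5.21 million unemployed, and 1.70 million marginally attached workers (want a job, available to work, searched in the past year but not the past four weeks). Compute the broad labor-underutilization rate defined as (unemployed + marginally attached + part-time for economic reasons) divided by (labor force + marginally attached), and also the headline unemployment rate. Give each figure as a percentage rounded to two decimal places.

Broad underutilization rate ≈ 7.92%; headline unemployment rate ≈ 3.95%.

Labor force = 126.85 + 5.21 = 132.06 million.
Numerator = 5.21 + 1.70 + 3.69 = 10.60 million.
Denominator = 132.06 + 1.70 = 133.76 million.
Broad rate = 10.60 / 133.76 = 7.92%.
Headline unemployment rate = 5.21 / 132.06 = 3.95%.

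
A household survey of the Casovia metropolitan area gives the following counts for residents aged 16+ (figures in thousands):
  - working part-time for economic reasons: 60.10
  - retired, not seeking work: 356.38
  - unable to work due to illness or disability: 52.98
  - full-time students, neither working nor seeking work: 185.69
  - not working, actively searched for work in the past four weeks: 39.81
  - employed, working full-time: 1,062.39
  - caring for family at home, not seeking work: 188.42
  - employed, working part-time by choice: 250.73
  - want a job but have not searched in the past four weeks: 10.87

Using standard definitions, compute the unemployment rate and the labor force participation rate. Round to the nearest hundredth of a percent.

Employed = 60.10 + 1,062.39 + 250.73 = 1,373.22 thousand (anyone who worked, including part-time for economic reasons, counts as employed).
Unemployed = 39.81 thousand.
Labor force = 1,373.22 + 39.81 = 1,413.03 thousand.
Not in labor force = 356.38 + 52.98 + 185.69 + 188.42 + 10.87 = 794.34 thousand (those not working and not actively searching are outside the labor force — including those who want a job but have given up searching).
Civilian working-age population = 1,413.03 + 794.34 = 2,207.37 thousand.
Unemployment rate = 39.81 / 1,413.03 = 2.82%.
Labor force participation rate = 1,413.03 / 2,207.37 = 64.01%.

Unemployment rate ≈ 2.82%; labor force participation rate ≈ 64.01%.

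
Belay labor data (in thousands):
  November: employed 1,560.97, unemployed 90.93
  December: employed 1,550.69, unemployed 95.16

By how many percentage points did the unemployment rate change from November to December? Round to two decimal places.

The unemployment rate changed by +0.28 percentage points.

November: labor force = 1,560.97 + 90.93 = 1,651.90; u = 90.93/1,651.90 = 5.50%.
December: labor force = 1,550.69 + 95.16 = 1,645.85; u = 95.16/1,645.85 = 5.78%.
Change = 5.78% − 5.50% = +0.28 pp.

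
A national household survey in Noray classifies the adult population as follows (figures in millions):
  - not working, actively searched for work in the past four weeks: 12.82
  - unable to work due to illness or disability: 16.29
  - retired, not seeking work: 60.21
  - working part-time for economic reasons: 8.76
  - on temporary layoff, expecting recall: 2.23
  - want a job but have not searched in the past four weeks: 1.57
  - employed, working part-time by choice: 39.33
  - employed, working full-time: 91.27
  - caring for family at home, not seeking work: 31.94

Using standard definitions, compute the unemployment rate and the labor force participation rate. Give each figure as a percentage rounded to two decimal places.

Unemployment rate ≈ 9.75%; labor force participation rate ≈ 58.40%.

Employed = 8.76 + 39.33 + 91.27 = 139.36 million (anyone who worked, including part-time for economic reasons, counts as employed).
Unemployed = 12.82 + 2.23 = 15.05 million (jobless and actively searching, or on temporary layoff).
Labor force = 139.36 + 15.05 = 154.41 million.
Not in labor force = 16.29 + 60.21 + 1.57 + 31.94 = 110.01 million (those not working and not actively searching are outside the labor force — including those who want a job but have given up searching).
Civilian working-age population = 154.41 + 110.01 = 264.42 million.
Unemployment rate = 15.05 / 154.41 = 9.75%.
Labor force participation rate = 154.41 / 264.42 = 58.40%.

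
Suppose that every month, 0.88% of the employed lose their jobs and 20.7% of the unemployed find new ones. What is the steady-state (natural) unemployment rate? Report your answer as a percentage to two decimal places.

At steady state the flows balance: s·E = f·U, so U/(E+U) = s/(s+f).
u* = 0.88 / (0.88 + 20.7) = 0.88 / 21.58 = 4.08%.

Steady-state unemployment rate ≈ 4.08%.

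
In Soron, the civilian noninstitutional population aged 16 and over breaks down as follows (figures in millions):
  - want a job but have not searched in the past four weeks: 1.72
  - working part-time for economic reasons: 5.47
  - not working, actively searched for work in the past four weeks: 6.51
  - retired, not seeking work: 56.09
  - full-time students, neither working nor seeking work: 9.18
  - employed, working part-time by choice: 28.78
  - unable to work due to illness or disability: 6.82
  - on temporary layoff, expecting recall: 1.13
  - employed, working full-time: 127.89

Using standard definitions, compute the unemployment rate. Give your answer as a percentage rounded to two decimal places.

Unemployment rate ≈ 4.50%.

Employed = 5.47 + 28.78 + 127.89 = 162.14 million (anyone who worked, including part-time for economic reasons, counts as employed).
Unemployed = 6.51 + 1.13 = 7.64 million (jobless and actively searching, or on temporary layoff).
Labor force = 162.14 + 7.64 = 169.78 million.
Unemployment rate = 7.64 / 169.78 = 4.50%.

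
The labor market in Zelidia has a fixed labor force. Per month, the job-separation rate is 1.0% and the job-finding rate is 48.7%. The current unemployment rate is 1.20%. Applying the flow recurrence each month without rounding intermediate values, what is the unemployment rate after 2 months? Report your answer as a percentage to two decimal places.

Unemployment rate after two months ≈ 1.81%.

With a fixed labor force, u_{t+1} = u_t + s·(1−u_t) − f·u_t = u_t·(1−s−f) + s.
Here 1−s−f = 0.503 and s = 0.010.
u_1 = 0.012000 × 0.503 + 0.010 = 0.016036.
u_2 = 0.016036 × 0.503 + 0.010 = 0.018066.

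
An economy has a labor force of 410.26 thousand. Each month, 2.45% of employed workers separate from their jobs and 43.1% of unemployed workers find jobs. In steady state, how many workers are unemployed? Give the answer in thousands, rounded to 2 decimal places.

Steady-state unemployment rate u* = s/(s+f) = 2.45/(2.45+43.1) = 0.053787.
Unemployed = u* × labor force = 0.053787 × 410.26 ≈ 22.07 thousand.

About 22.07 thousand are unemployed in steady state.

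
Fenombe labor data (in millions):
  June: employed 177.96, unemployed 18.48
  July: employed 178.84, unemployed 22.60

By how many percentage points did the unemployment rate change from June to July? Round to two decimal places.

June: labor force = 177.96 + 18.48 = 196.44; u = 18.48/196.44 = 9.41%.
July: labor force = 178.84 + 22.60 = 201.44; u = 22.60/201.44 = 11.22%.
Change = 11.22% − 9.41% = +1.81 pp.

The unemployment rate changed by +1.81 percentage points.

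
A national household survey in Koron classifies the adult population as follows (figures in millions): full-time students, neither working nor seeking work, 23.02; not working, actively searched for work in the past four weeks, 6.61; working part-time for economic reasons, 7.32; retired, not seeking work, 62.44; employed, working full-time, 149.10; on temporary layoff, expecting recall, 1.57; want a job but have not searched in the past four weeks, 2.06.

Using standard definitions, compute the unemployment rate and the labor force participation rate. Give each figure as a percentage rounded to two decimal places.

Unemployment rate ≈ 4.97%; labor force participation rate ≈ 65.29%.

Employed = 7.32 + 149.10 = 156.42 million (anyone who worked, including part-time for economic reasons, counts as employed).
Unemployed = 6.61 + 1.57 = 8.18 million (jobless and actively searching, or on temporary layoff).
Labor force = 156.42 + 8.18 = 164.60 million.
Not in labor force = 23.02 + 62.44 + 2.06 = 87.52 million (those not working and not actively searching are outside the labor force — including those who want a job but have given up searching).
Civilian working-age population = 164.60 + 87.52 = 252.12 million.
Unemployment rate = 8.18 / 164.60 = 4.97%.
Labor force participation rate = 164.60 / 252.12 = 65.29%.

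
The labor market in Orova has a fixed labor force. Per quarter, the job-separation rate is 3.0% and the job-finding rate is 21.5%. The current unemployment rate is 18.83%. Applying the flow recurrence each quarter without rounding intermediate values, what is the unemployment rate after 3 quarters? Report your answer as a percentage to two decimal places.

With a fixed labor force, u_{t+1} = u_t + s·(1−u_t) − f·u_t = u_t·(1−s−f) + s.
Here 1−s−f = 0.755 and s = 0.030.
u_1 = 0.188300 × 0.755 + 0.030 = 0.172167.
u_2 = 0.172167 × 0.755 + 0.030 = 0.159986.
u_3 = 0.159986 × 0.755 + 0.030 = 0.150789.

Unemployment rate after three quarters ≈ 15.08%.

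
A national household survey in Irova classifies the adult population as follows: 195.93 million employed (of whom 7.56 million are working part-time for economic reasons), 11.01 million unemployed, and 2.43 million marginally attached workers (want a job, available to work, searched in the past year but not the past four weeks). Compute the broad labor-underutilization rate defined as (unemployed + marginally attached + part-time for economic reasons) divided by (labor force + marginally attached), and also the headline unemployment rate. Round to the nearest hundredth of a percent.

Labor force = 195.93 + 11.01 = 206.94 million.
Numerator = 11.01 + 2.43 + 7.56 = 21.00 million.
Denominator = 206.94 + 2.43 = 209.37 million.
Broad rate = 21.00 / 209.37 = 10.03%.
Headline unemployment rate = 11.01 / 206.94 = 5.32%.

Broad underutilization rate ≈ 10.03%; headline unemployment rate ≈ 5.32%.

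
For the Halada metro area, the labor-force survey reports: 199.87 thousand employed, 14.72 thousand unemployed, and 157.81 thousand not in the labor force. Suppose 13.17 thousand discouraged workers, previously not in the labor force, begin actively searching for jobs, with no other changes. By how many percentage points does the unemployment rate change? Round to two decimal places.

Initially, labor force = 199.87 + 14.72 = 214.59 thousand, so u = 14.72/214.59 = 6.86%.
After the change, unemployed and labor force both rise by 13.17 → E = 199.87, U = 27.89, labor force = 227.76 thousand.
New unemployment rate = 27.89 / 227.76 = 12.25%.
Change = 12.25% − 6.86% = +5.39 percentage points.

The unemployment rate changes by +5.39 percentage points.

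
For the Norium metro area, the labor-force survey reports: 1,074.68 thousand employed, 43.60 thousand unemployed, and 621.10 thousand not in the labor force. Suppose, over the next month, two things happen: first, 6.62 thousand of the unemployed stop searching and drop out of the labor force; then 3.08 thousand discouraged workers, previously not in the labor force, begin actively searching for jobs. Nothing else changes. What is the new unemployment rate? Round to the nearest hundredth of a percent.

Initially, labor force = 1,074.68 + 43.60 = 1,118.28 thousand, so u = 43.60/1,118.28 = 3.90%.
After the first change, unemployed and labor force both fall by 6.62 → E = 1,074.68, U = 36.98, labor force = 1,111.66 thousand.
After the second change, unemployed and labor force both rise by 3.08 → E = 1,074.68, U = 40.06, labor force = 1,114.74 thousand.
New unemployment rate = 40.06 / 1,114.74 = 3.59%.

New unemployment rate ≈ 3.59%.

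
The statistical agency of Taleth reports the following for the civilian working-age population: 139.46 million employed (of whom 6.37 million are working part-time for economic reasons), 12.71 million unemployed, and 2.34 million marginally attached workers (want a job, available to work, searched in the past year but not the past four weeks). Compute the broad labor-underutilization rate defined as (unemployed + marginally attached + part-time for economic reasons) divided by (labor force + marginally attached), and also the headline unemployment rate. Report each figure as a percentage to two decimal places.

Broad underutilization rate ≈ 13.86%; headline unemployment rate ≈ 8.35%.

Labor force = 139.46 + 12.71 = 152.17 million.
Numerator = 12.71 + 2.34 + 6.37 = 21.42 million.
Denominator = 152.17 + 2.34 = 154.51 million.
Broad rate = 21.42 / 154.51 = 13.86%.
Headline unemployment rate = 12.71 / 152.17 = 8.35%.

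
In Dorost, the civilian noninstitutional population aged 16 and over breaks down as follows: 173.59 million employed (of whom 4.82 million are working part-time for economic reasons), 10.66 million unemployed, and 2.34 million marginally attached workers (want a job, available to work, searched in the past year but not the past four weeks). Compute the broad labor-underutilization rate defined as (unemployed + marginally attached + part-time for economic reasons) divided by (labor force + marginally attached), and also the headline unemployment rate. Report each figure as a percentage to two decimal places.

Broad underutilization rate ≈ 9.55%; headline unemployment rate ≈ 5.79%.

Labor force = 173.59 + 10.66 = 184.25 million.
Numerator = 10.66 + 2.34 + 4.82 = 17.82 million.
Denominator = 184.25 + 2.34 = 186.59 million.
Broad rate = 17.82 / 186.59 = 9.55%.
Headline unemployment rate = 10.66 / 184.25 = 5.79%.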